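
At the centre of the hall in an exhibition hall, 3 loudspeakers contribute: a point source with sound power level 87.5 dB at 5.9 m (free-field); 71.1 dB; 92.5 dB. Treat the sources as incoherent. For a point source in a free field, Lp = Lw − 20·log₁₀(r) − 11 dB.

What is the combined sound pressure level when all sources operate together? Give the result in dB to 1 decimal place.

92.5 dB

Source at 5.9 m: Lp = 87.5 − 20·log₁₀(5.9) − 11 = 61.1 dB.
Converting to relative power and adding: 10^(61.1/10) + 10^(71.1/10) + 10^(92.5/10) = 1.792e+09.
Back to dB: 10·log₁₀ Σ = 92.5 dB.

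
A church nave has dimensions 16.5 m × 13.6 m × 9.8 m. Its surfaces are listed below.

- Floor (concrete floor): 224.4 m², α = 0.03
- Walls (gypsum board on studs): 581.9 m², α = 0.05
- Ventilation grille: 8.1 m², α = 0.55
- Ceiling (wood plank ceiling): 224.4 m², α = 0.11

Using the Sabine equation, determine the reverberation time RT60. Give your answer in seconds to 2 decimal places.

Total absorption A = 224.4×0.03 + 581.9×0.05 + 8.1×0.55 + 224.4×0.11
  = 6.732 + 29.095 + 4.455 + 24.684 = 64.966 m² sabins.
Room volume: 2199.12 m³.
T = 0.161 V/A = 0.161·2199.12/64.966 = 5.45 s.

5.45 s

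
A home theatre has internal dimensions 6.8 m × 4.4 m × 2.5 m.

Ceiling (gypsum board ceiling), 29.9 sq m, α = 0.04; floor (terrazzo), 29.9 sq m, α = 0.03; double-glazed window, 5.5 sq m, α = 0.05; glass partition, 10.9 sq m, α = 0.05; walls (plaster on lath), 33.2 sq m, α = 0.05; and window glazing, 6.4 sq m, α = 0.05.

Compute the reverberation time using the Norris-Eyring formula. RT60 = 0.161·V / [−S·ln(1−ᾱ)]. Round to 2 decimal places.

2.41 s

S = Σ Sᵢ = 115.8 sq m.
Absorption A = 29.9·0.04 + 29.9·0.03 + 5.5·0.05 + 10.9·0.05 + 33.2·0.05 + 6.4·0.05 = 4.893 sabins.
ᾱ = 4.893 / 115.8 = 0.0423.
−S·ln(1−ᾱ) = −115.8 × ln(1 − 0.0423) = 5.005.
V = 6.8 × 4.4 × 2.5 = 74.8 m³.
T = 0.161·V/[−S·ln(1−ᾱ)] = 0.161·74.8/5.005 = 2.41 s.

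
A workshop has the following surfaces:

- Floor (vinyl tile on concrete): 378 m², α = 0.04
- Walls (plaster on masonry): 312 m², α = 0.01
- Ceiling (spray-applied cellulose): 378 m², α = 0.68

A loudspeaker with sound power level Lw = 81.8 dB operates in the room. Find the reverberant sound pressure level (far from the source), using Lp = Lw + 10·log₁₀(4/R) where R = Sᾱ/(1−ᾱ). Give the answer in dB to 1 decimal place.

Σ(Sᵢαᵢ) = 378·0.04 + 312·0.01 + 378·0.68 = 275.280; total area S = 1068.0 m².
ᾱ = 275.280/1068.0 = 0.2578; R = Sᾱ/(1−ᾱ) = 275.280/(1−0.2578) = 370.897 m².
Lp = 81.8 + 10·log₁₀(4/370.897) = 81.8 + (-19.67) = 62.1 dB.

62.1 dB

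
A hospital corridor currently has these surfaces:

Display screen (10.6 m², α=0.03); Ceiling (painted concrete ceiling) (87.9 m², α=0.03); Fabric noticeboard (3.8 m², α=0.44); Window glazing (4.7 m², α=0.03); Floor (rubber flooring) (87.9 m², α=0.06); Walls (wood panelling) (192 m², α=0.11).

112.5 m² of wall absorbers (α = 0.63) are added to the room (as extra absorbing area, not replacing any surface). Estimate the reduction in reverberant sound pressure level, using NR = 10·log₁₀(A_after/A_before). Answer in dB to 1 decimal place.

A_before = Σ Sᵢαᵢ = 10.6*0.03 + 87.9*0.03 + 3.8*0.44 + 4.7*0.03 + 87.9*0.06 + 192*0.11 = 31.162 sabins.
Treatment contributes 112.5·0.63 = 70.875 sabins.
A_after = 31.162 + 70.875 = 102.037 sabins.
NR = 10·log₁₀(102.037/31.162) = 5.2 dB.

5.2 dB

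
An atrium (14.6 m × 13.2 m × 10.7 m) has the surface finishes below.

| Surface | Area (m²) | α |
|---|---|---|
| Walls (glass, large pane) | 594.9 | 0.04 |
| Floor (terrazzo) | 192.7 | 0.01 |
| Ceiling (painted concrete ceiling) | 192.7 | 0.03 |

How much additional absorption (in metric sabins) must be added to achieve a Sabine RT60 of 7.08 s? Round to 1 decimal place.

15.4 sabins

Summing Sᵢαᵢ: 23.796 + 1.927 + 5.781 → A₁ = 31.504 sabins.
Target A₂ = 0.161·2062.104/7.08 = 46.892 sabins (V = 2062.104 m³).
Shortfall: 46.892 − 31.504 = 15.4 sabins.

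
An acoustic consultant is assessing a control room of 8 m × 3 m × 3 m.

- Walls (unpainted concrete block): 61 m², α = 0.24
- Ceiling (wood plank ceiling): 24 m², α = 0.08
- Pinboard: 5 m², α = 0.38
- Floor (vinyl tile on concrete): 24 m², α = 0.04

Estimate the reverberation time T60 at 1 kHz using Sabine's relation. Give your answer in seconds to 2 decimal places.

Summing Sᵢαᵢ: 14.640 + 1.920 + 1.900 + 0.960 → A = 19.420 sabins.
Volume V = 8 × 3 × 3 = 72 m³.
RT60 = 0.161 · V / A = 0.161 × 72 / 19.420 = 0.60 s.

0.60 seconds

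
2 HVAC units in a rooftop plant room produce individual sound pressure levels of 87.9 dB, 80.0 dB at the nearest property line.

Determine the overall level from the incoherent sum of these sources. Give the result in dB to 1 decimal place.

Sum in the linear (power) domain: Σ 10^(Lᵢ/10) = 10^(87.9/10) + 10^(80.0/10) = 7.166e+08.
L_total = 10·log₁₀(7.166e+08) = 88.6 dB.

88.6 dB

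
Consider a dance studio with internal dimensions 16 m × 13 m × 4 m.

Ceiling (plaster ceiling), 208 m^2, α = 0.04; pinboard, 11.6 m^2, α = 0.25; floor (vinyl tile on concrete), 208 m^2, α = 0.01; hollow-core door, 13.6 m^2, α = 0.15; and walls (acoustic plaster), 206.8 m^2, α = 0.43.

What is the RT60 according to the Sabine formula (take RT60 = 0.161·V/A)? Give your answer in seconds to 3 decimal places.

Equivalent absorption area: A = 208·0.04 + 11.6·0.25 + 208·0.01 + 13.6·0.15 + 206.8·0.43 = 104.264 m^2.
Room volume: 832 m³.
RT60 = 0.161 · V / A = 0.161 × 832 / 104.264 = 1.285 s.

1.285 s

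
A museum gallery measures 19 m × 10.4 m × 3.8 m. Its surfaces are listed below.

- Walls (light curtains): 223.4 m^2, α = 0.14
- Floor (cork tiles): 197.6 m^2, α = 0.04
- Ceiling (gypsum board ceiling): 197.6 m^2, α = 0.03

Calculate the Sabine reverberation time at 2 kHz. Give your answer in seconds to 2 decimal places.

A = Σ Sᵢαᵢ = 223.4*0.14 + 197.6*0.04 + 197.6*0.03 = 45.108 sabins.
Volume V = 19 × 10.4 × 3.8 = 750.88 m³.
T = 0.161 V/A = 0.161·750.88/45.108 = 2.68 s.

2.68 sec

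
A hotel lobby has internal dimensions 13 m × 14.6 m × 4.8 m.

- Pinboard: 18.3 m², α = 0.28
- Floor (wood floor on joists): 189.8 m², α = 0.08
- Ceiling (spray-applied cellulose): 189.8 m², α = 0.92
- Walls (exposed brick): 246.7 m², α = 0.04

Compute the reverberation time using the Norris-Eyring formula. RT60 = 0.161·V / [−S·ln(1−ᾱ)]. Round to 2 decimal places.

Total surface area S = 18.3 + 189.8 + 189.8 + 246.7 = 644.6 m².
Σ(Sᵢαᵢ) = 18.3·0.28 + 189.8·0.08 + 189.8·0.92 + 246.7·0.04 = 204.792.
Mean coefficient ᾱ = A/S = 0.3177.
Eyring denominator: −S ln(1−ᾱ) = 246.421.
V = 13 × 14.6 × 4.8 = 911.04 m³.
RT60 = 0.161 × 911.04 / 246.421 = 0.60 s.

0.60 seconds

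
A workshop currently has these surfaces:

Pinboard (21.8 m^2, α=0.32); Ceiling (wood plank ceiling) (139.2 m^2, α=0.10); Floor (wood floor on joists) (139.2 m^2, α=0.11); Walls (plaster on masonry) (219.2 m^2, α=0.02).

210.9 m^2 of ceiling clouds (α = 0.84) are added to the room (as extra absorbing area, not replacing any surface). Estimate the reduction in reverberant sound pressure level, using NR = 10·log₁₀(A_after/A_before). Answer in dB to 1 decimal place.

Equivalent absorption area: A_before = 21.8*0.32 + 139.2*0.10 + 139.2*0.11 + 219.2*0.02 = 40.592 m^2.
Treatment contributes 210.9·0.84 = 177.156 sabins.
A_after = 40.592 + 177.156 = 217.748 sabins.
NR = 10·log₁₀(217.748/40.592) = 7.3 dB.

7.3 dB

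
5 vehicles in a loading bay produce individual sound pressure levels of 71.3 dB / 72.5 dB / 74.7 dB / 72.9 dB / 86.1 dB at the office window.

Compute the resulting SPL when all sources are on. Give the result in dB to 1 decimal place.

86.9 dB

Converting to relative power and adding: 10^(71.3/10) + 10^(72.5/10) + 10^(74.7/10) + 10^(72.9/10) + 10^(86.1/10) = 4.877e+08.
Back to dB: 10·log₁₀ Σ = 86.9 dB.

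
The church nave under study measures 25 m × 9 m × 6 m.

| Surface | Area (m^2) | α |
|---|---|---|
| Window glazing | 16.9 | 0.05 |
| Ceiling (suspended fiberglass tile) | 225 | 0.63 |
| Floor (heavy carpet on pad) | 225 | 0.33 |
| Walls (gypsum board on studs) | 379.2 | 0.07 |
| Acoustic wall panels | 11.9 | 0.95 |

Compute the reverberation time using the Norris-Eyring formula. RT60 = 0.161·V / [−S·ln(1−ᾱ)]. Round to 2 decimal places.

S = Σ Sᵢ = 858.0 m^2.
Σ(Sᵢαᵢ) = 16.9·0.05 + 225·0.63 + 225·0.33 + 379.2·0.07 + 11.9·0.95 = 254.694.
Mean coefficient ᾱ = A/S = 0.2968.
Eyring denominator: −S ln(1−ᾱ) = 302.114.
V = 25 × 9 × 6 = 1350 m³.
T = 0.161·V/[−S·ln(1−ᾱ)] = 0.161·1350/302.114 = 0.72 s.

0.72 s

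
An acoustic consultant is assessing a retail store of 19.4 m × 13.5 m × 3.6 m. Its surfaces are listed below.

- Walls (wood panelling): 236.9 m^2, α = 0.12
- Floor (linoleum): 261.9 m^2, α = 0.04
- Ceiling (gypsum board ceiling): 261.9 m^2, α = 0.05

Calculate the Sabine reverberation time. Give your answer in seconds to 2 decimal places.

2.92 sec

A = Σ Sᵢαᵢ = 236.9×0.12 + 261.9×0.04 + 261.9×0.05 = 51.999 sabins.
Volume V = 19.4 × 13.5 × 3.6 = 942.84 m³.
RT60 = 0.161 · V / A = 0.161 × 942.84 / 51.999 = 2.92 s.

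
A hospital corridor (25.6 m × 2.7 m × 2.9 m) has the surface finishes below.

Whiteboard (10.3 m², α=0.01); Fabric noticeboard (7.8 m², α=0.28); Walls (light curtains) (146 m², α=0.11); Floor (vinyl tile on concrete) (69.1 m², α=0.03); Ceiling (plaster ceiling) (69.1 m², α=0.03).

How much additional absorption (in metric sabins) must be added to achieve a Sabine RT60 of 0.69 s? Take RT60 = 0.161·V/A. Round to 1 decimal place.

24.3 sabins

Summing Sᵢαᵢ: 0.103 + 2.184 + 16.060 + 2.073 + 2.073 → A₁ = 22.493 sabins.
V = 200.448 m³. Required absorption A₂ = 0.161 × 200.448 / 0.69 = 46.771 sabins.
Additional absorption ΔA = 46.771 − 22.493 = 24.3 sabins.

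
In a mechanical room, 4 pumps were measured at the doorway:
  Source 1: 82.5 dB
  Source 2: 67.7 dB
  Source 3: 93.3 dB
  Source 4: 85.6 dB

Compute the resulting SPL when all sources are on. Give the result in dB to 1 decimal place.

94.3 dB

Σ 10^(Lᵢ/10) = 2.685e+09.
Combined level = 10 log₁₀(2.685e+09) = 94.3 dB.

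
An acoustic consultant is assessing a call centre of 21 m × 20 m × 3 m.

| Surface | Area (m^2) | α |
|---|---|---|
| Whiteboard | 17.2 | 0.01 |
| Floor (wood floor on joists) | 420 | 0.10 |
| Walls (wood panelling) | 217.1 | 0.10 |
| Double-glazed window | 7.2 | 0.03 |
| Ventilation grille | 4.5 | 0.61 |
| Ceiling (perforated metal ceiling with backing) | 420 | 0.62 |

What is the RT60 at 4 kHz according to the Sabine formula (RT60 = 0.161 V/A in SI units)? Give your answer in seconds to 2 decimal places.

A = Σ Sᵢαᵢ = 17.2×0.01 + 420×0.10 + 217.1×0.10 + 7.2×0.03 + 4.5×0.61 + 420×0.62 = 327.243 sabins.
Room volume: 1260 m³.
RT60 = 0.161 · V / A = 0.161 × 1260 / 327.243 = 0.62 s.

0.62 seconds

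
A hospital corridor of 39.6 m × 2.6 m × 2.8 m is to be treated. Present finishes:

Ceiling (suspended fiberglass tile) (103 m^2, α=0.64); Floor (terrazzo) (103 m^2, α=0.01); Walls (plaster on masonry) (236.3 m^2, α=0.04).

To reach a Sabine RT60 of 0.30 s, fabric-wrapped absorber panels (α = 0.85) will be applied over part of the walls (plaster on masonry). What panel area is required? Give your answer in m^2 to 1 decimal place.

96.7

Total absorption A₁ = 103·0.64 + 103·0.01 + 236.3·0.04
  = 65.920 + 1.030 + 9.452 = 76.402 m^2 sabins.
Required A₂ = 0.161·288.288/0.30 = 154.715 sabins.
ΔA needed = 154.715 − 76.402 = 78.313 sabins.
Net gain per m^2: Δα = 0.85 − 0.04 = 0.81.
Area = ΔA/Δα = 78.313/0.81 = 96.7 m^2.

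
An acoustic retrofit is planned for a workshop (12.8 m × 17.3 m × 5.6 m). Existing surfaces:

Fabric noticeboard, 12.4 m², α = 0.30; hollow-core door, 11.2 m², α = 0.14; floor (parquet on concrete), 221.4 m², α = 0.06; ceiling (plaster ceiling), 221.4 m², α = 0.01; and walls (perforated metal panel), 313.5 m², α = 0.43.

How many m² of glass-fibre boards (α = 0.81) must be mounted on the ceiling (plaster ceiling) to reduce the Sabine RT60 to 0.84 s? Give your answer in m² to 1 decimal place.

A₁ = Σ Sᵢαᵢ = 12.4·0.30 + 11.2·0.14 + 221.4·0.06 + 221.4·0.01 + 313.5·0.43 = 155.591 sabins.
Required A₂ = 0.161·1240.064/0.84 = 237.679 sabins.
ΔA needed = 237.679 − 155.591 = 82.088 sabins.
Net gain per m²: Δα = 0.81 − 0.01 = 0.80.
Panel area = 82.088 / 0.80 = 102.6 m².

102.6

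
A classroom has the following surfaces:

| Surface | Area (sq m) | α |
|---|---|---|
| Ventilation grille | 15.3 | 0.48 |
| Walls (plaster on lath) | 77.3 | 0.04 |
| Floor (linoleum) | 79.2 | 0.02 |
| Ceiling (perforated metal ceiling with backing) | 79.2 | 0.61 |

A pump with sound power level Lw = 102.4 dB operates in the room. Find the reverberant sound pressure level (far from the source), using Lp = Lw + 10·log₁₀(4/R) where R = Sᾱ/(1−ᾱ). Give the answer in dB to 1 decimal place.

89.4 dB

Σ(Sᵢαᵢ) = 15.3×0.48 + 77.3×0.04 + 79.2×0.02 + 79.2×0.61 = 60.332; total area S = 251.0 sq m.
ᾱ = 60.332/251.0 = 0.2404; R = Sᾱ/(1−ᾱ) = 60.332/(1−0.2404) = 79.426 sq m.
Lp = 102.4 + 10·log₁₀(4/79.426) = 102.4 + (-12.98) = 89.4 dB.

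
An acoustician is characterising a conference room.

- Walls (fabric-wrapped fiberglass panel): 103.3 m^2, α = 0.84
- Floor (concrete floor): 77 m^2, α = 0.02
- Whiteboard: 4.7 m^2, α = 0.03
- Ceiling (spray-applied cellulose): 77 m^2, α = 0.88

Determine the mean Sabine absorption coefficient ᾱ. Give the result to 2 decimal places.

Total surface area S = 262.0 m^2.
Weighted sum Σ Sα = 156.213.
ᾱ = 156.213 / 262.0 = 0.60.

0.60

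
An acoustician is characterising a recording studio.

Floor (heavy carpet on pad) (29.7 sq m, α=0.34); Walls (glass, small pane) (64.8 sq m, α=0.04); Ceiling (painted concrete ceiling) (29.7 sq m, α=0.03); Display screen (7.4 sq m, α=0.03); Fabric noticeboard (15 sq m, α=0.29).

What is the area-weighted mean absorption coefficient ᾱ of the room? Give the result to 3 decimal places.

Total surface area S = 146.6 sq m.
Weighted sum Σ Sα = 18.153.
ᾱ = 18.153 / 146.6 = 0.124.

0.124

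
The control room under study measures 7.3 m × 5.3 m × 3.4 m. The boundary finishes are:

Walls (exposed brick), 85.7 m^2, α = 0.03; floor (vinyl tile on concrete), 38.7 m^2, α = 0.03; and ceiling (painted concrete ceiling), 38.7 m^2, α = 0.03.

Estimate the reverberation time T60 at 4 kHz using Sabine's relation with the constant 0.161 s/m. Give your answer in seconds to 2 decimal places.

4.33 seconds

A = Σ Sᵢαᵢ = 85.7*0.03 + 38.7*0.03 + 38.7*0.03 = 4.893 sabins.
V = 7.3·5.3·3.4 = 131.546 m³.
T = 0.161 V/A = 0.161·131.546/4.893 = 4.33 s.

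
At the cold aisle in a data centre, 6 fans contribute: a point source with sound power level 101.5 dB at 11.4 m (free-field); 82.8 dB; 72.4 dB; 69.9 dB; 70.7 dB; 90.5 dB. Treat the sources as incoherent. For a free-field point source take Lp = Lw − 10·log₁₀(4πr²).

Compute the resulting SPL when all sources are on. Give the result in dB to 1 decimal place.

Source at 11.4 m: Lp = 101.5 − 10·log₁₀(4π·11.4²) = 101.5 − 10·log₁₀(1633.126) = 69.4 dB.
Converting to relative power and adding: 10^(69.4/10) + 10^(82.8/10) + 10^(72.4/10) + 10^(69.9/10) + 10^(70.7/10) + 10^(90.5/10) = 1.36e+09.
L_total = 10·log₁₀(1.36e+09) = 91.3 dB.

91.3 dB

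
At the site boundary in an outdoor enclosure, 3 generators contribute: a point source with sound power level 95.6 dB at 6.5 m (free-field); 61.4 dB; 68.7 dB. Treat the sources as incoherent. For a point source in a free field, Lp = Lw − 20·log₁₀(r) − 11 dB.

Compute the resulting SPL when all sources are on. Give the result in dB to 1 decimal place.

Source at 6.5 m: Lp = 95.6 − 20·log₁₀(6.5) − 11 = 68.3 dB.
Converting to relative power and adding: 10^(68.3/10) + 10^(61.4/10) + 10^(68.7/10) = 1.555e+07.
Combined level = 10 log₁₀(1.555e+07) = 71.9 dB.

71.9 dB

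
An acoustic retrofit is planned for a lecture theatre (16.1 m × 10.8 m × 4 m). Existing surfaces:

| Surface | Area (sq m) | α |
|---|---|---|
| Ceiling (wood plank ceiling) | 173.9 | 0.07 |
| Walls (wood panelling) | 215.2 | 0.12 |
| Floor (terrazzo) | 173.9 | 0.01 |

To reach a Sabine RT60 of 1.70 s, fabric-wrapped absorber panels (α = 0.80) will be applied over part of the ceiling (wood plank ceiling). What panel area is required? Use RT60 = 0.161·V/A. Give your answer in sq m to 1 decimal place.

35.8

Summing Sᵢαᵢ: 12.173 + 25.824 + 1.739 → A₁ = 39.736 sabins.
V = 695.52 m³. Target absorption A₂ = 0.161 × 695.52 / 1.70 = 65.870 sabins.
ΔA needed = 65.870 − 39.736 = 26.134 sabins.
Each sq m of panel replacing the ceiling (wood plank ceiling) adds (0.80 − 0.07) = 0.73 sabins.
Panel area = 26.134 / 0.73 = 35.8 sq m.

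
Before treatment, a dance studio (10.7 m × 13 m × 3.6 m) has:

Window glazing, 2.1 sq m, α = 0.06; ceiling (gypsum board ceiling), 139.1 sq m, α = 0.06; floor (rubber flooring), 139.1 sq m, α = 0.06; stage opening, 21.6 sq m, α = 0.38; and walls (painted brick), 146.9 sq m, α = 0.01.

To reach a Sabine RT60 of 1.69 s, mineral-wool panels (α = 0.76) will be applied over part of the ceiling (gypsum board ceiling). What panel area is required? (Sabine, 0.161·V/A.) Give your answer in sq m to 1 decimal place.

30.3

A₁ = Σ Sᵢαᵢ = 2.1·0.06 + 139.1·0.06 + 139.1·0.06 + 21.6·0.38 + 146.9·0.01 = 26.495 sabins.
V = 500.76 m³. Target absorption A₂ = 0.161 × 500.76 / 1.69 = 47.706 sabins.
ΔA needed = 47.706 − 26.495 = 21.211 sabins.
Net gain per sq m: Δα = 0.76 − 0.06 = 0.70.
Panel area = 21.211 / 0.70 = 30.3 sq m.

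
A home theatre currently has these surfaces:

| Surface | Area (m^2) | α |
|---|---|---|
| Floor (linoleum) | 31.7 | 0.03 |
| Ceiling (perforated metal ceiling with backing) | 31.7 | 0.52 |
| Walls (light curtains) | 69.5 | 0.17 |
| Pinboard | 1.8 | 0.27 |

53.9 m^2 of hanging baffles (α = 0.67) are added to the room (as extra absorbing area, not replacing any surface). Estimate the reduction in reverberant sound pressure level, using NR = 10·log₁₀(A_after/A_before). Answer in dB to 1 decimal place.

A_before = Σ Sᵢαᵢ = 31.7·0.03 + 31.7·0.52 + 69.5·0.17 + 1.8·0.27 = 29.736 sabins.
Treatment contributes 53.9·0.67 = 36.113 sabins.
A_after = 29.736 + 36.113 = 65.849 sabins.
Reduction = 10 log₁₀(A_after/A_before) = 10 log₁₀(2.2145) = 3.5 dB.

3.5 dB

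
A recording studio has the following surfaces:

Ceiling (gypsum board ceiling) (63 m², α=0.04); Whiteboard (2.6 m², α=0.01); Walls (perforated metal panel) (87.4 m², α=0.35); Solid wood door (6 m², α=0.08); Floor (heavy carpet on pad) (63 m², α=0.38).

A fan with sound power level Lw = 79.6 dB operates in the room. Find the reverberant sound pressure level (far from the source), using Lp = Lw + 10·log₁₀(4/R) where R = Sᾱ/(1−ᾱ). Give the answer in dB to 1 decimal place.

66.7 dB

Σ(Sᵢαᵢ) = 63·0.04 + 2.6·0.01 + 87.4·0.35 + 6·0.08 + 63·0.38 = 57.556; total area S = 222.0 m².
ᾱ = 0.2593, so room constant R = A/(1−ᾱ) = 77.705 m².
Lp = 79.6 + 10·log₁₀(4/77.705) = 79.6 + (-12.88) = 66.7 dB.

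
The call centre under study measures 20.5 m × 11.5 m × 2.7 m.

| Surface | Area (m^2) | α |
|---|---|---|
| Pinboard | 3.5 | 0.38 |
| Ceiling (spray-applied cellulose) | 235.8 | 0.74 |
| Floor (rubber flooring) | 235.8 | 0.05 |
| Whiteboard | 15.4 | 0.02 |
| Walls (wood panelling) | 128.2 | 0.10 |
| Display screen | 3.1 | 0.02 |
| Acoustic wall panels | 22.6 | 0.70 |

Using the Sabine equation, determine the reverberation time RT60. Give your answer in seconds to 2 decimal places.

Equivalent absorption area: A = 3.5*0.38 + 235.8*0.74 + 235.8*0.05 + 15.4*0.02 + 128.2*0.10 + 3.1*0.02 + 22.6*0.70 = 216.622 m^2.
Volume V = 20.5 × 11.5 × 2.7 = 636.525 m³.
T = 0.161 V/A = 0.161·636.525/216.622 = 0.47 s.

0.47 sec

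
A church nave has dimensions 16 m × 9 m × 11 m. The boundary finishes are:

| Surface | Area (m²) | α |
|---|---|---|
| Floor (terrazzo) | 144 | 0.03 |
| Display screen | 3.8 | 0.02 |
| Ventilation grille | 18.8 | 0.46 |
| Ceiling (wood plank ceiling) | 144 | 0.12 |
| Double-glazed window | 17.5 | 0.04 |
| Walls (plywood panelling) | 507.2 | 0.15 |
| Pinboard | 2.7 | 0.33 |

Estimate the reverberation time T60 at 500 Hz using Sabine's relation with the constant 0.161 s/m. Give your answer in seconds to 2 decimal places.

2.36 s

Equivalent absorption area: A = 144*0.03 + 3.8*0.02 + 18.8*0.46 + 144*0.12 + 17.5*0.04 + 507.2*0.15 + 2.7*0.33 = 107.995 m².
Room volume: 1584 m³.
T = 0.161 V/A = 0.161·1584/107.995 = 2.36 s.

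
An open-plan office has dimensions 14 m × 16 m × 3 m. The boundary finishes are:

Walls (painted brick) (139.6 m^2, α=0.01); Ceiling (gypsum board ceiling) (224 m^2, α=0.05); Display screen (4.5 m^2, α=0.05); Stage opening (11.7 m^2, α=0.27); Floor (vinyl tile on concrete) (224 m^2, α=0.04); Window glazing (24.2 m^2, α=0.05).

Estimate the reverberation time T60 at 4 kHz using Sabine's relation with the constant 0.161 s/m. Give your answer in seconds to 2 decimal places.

4.14 sec

Total absorption A = 139.6*0.01 + 224*0.05 + 4.5*0.05 + 11.7*0.27 + 224*0.04 + 24.2*0.05
  = 1.396 + 11.200 + 0.225 + 3.159 + 8.960 + 1.210 = 26.150 m^2 sabins.
Room volume: 672 m³.
Sabine: RT60 = 0.161 × 672 / 26.150 = 4.14 s.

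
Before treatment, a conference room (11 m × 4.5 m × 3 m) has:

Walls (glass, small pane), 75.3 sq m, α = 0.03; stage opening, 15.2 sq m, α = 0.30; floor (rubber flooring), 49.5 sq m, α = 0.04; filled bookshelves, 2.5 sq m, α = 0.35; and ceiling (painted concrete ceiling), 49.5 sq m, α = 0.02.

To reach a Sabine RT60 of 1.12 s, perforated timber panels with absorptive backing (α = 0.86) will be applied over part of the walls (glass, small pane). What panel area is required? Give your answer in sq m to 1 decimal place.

12.9

Summing Sᵢαᵢ: 2.259 + 4.560 + 1.980 + 0.875 + 0.990 → A₁ = 10.664 sabins.
Required A₂ = 0.161·148.5/1.12 = 21.347 sabins.
ΔA needed = 21.347 − 10.664 = 10.683 sabins.
Each sq m of panel replacing the walls (glass, small pane) adds (0.86 − 0.03) = 0.83 sabins.
Panel area = 10.683 / 0.83 = 12.9 sq m.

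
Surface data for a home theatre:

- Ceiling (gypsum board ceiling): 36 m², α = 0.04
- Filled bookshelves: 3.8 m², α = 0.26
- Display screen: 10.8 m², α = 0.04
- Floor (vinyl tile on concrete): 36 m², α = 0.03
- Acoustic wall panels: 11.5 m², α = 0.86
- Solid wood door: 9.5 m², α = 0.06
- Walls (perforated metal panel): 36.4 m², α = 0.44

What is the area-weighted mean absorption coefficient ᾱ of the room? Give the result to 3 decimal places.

Total surface area S = 144.0 m².
Weighted sum Σ Sα = 30.416.
ᾱ = A/S = 0.211.

0.211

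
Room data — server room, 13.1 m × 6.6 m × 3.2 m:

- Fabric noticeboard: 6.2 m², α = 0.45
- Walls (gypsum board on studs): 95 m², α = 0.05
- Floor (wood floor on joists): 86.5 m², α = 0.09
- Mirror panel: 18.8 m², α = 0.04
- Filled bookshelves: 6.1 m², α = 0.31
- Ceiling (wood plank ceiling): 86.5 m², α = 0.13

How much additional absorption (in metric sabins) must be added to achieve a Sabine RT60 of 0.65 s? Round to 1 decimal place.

39.3 sabins

Summing Sᵢαᵢ: 2.790 + 4.750 + 7.785 + 0.752 + 1.891 + 11.245 → A₁ = 29.213 sabins.
For T = 0.65 s, need A₂ = 0.161·V/T = 0.161·276.672/0.65 = 68.530 sabins.
Additional absorption ΔA = 68.530 − 29.213 = 39.3 sabins.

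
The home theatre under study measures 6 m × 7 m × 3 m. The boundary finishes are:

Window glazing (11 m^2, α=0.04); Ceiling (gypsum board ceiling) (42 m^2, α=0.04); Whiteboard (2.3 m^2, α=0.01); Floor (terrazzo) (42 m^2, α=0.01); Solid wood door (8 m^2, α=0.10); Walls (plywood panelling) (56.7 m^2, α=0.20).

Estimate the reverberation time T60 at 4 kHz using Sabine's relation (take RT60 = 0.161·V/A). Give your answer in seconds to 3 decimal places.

A = Σ Sᵢαᵢ = 11*0.04 + 42*0.04 + 2.3*0.01 + 42*0.01 + 8*0.10 + 56.7*0.20 = 14.703 sabins.
Volume V = 6 × 7 × 3 = 126 m³.
Sabine: RT60 = 0.161 × 126 / 14.703 = 1.380 s.

1.380 seconds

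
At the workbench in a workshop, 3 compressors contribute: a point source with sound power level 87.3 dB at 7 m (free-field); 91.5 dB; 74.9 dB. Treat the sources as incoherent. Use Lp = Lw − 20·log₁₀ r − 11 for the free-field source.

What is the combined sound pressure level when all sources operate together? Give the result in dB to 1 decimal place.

91.6 dB

Source at 7 m: Lp = 87.3 − 20·log₁₀(7) − 11 = 59.4 dB.
Converting to relative power and adding: 10^(59.4/10) + 10^(91.5/10) + 10^(74.9/10) = 1.444e+09.
L_total = 10·log₁₀(1.444e+09) = 91.6 dB.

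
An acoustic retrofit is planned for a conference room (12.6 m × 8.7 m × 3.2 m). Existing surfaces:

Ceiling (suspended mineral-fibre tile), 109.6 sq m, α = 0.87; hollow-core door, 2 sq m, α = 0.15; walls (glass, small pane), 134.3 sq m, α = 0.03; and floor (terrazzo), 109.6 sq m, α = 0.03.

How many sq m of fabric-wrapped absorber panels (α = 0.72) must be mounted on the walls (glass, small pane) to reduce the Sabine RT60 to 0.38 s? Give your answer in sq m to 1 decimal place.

A₁ = Σ Sᵢαᵢ = 109.6·0.87 + 2·0.15 + 134.3·0.03 + 109.6·0.03 = 102.969 sabins.
Required A₂ = 0.161·350.784/0.38 = 148.622 sabins.
Absorption to add: 148.622 − 102.969 = 45.653 sabins.
Each sq m of panel replacing the walls (glass, small pane) adds (0.72 − 0.03) = 0.69 sabins.
Area = ΔA/Δα = 45.653/0.69 = 66.2 sq m.

66.2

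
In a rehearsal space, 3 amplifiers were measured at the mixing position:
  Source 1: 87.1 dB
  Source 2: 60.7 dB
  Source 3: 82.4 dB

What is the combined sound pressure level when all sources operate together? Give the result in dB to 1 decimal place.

Converting to relative power and adding: 10^(87.1/10) + 10^(60.7/10) + 10^(82.4/10) = 6.878e+08.
L_total = 10·log₁₀(6.878e+08) = 88.4 dB.

88.4 dB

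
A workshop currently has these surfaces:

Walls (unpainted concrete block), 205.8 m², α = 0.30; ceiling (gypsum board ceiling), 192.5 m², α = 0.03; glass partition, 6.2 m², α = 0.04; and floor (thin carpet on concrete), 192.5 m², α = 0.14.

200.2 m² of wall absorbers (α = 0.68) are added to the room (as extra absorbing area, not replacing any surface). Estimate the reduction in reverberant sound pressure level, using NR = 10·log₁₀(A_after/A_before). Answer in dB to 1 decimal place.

3.9 dB

Equivalent absorption area: A_before = 205.8*0.30 + 192.5*0.03 + 6.2*0.04 + 192.5*0.14 = 94.713 m².
Treatment contributes 200.2·0.68 = 136.136 sabins.
New total A_after = 230.849 sabins.
NR = 10·log₁₀(230.849/94.713) = 3.9 dB.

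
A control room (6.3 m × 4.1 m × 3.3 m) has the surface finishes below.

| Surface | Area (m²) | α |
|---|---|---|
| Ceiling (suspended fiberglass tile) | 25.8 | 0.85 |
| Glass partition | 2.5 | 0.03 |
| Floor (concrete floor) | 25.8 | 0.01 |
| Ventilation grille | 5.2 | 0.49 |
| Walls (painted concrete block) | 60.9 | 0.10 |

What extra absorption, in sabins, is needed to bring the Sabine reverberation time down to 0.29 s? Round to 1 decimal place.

16.4 sabins

Summing Sᵢαᵢ: 21.930 + 0.075 + 0.258 + 2.548 + 6.090 → A₁ = 30.901 sabins.
Target A₂ = 0.161·85.239/0.29 = 47.322 sabins (V = 85.239 m³).
Additional absorption ΔA = 47.322 − 30.901 = 16.4 sabins.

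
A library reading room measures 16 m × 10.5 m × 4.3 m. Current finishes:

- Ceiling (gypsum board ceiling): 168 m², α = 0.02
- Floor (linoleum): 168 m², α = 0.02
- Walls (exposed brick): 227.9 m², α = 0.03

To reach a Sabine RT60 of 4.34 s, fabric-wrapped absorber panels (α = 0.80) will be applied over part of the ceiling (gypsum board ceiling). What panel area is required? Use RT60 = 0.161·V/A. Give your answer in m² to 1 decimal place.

Equivalent absorption area: A₁ = 168·0.02 + 168·0.02 + 227.9·0.03 = 13.557 m².
Required A₂ = 0.161·722.4/4.34 = 26.799 sabins.
ΔA needed = 26.799 − 13.557 = 13.242 sabins.
Each m² of panel replacing the ceiling (gypsum board ceiling) adds (0.80 − 0.02) = 0.78 sabins.
Panel area = 13.242 / 0.78 = 17.0 m².

17.0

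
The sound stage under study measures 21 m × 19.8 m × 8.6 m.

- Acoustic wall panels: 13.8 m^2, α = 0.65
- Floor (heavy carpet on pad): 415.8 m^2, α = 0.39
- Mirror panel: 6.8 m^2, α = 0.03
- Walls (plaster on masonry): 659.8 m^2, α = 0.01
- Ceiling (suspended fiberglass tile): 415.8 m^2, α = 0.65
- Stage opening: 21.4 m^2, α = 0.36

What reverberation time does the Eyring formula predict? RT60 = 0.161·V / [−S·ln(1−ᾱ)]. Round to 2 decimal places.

S = Σ Sᵢ = 1533.4 m^2.
Absorption A = 13.8×0.65 + 415.8×0.39 + 6.8×0.03 + 659.8×0.01 + 415.8×0.65 + 21.4×0.36 = 455.908 sabins.
ᾱ = 455.908 / 1533.4 = 0.2973.
Eyring denominator: −S ln(1−ᾱ) = 541.022.
V = 21 × 19.8 × 8.6 = 3575.88 m³.
RT60 = 0.161 × 3575.88 / 541.022 = 1.06 s.

1.06 s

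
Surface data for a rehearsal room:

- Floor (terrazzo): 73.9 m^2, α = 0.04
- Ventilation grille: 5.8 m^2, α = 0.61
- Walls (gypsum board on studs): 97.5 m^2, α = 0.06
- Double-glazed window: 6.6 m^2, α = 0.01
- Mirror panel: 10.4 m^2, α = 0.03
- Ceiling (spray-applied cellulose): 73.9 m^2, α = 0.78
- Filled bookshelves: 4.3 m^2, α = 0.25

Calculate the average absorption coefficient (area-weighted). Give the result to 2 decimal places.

0.26

S = Σ Sᵢ = 73.9 + 5.8 + 97.5 + 6.6 + 10.4 + 73.9 + 4.3 = 272.4 m^2.
Σ(Sᵢαᵢ) = 73.9·0.04 + 5.8·0.61 + 97.5·0.06 + 6.6·0.01 + 10.4·0.03 + 73.9·0.78 + 4.3·0.25 = 71.439.
ᾱ = A/S = 0.26.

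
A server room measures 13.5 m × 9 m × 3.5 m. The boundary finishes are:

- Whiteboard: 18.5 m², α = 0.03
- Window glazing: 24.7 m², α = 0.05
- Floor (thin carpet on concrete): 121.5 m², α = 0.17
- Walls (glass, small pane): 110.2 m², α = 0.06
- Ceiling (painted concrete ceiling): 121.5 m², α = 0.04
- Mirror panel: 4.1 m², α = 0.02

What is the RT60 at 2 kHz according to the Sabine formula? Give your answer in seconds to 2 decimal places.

2.01 s

Summing Sᵢαᵢ: 0.555 + 1.235 + 20.655 + 6.612 + 4.860 + 0.082 → A = 33.999 sabins.
Room volume: 425.25 m³.
RT60 = 0.161 · V / A = 0.161 × 425.25 / 33.999 = 2.01 s.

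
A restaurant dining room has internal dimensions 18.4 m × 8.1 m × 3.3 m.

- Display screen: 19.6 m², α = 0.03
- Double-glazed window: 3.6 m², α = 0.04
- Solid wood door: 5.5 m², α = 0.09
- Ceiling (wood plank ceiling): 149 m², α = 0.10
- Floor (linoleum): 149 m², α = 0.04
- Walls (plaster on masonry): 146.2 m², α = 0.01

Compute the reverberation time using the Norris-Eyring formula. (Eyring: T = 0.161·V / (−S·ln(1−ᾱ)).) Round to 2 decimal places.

S = Σ Sᵢ = 472.9 m².
Σ(Sᵢαᵢ) = 19.6·0.03 + 3.6·0.04 + 5.5·0.09 + 149·0.10 + 149·0.04 + 146.2·0.01 = 23.549.
Mean coefficient ᾱ = A/S = 0.0498.
−S·ln(1−ᾱ) = −472.9 × ln(1 − 0.0498) = 24.157.
V = 18.4 × 8.1 × 3.3 = 491.832 m³.
T = 0.161·V/[−S·ln(1−ᾱ)] = 0.161·491.832/24.157 = 3.28 s.

3.28 s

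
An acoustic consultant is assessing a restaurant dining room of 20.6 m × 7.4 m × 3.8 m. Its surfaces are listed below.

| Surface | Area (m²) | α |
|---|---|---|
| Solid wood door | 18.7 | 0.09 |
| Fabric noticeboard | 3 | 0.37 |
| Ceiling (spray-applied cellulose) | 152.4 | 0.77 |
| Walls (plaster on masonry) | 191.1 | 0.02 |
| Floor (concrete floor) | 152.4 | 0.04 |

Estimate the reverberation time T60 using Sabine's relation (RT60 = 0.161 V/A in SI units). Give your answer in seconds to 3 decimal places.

Summing Sᵢαᵢ: 1.683 + 1.110 + 117.348 + 3.822 + 6.096 → A = 130.059 sabins.
Volume V = 20.6 × 7.4 × 3.8 = 579.272 m³.
Sabine: RT60 = 0.161 × 579.272 / 130.059 = 0.717 s.

0.717 seconds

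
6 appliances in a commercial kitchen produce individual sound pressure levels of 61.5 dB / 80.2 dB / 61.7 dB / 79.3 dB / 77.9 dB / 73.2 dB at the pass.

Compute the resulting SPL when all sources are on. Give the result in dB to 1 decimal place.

84.4 dB

Sum in the linear (power) domain: Σ 10^(Lᵢ/10) = 10^(61.5/10) + 10^(80.2/10) + 10^(61.7/10) + 10^(79.3/10) + 10^(77.9/10) + 10^(73.2/10) = 2.753e+08.
Combined level = 10 log₁₀(2.753e+08) = 84.4 dB.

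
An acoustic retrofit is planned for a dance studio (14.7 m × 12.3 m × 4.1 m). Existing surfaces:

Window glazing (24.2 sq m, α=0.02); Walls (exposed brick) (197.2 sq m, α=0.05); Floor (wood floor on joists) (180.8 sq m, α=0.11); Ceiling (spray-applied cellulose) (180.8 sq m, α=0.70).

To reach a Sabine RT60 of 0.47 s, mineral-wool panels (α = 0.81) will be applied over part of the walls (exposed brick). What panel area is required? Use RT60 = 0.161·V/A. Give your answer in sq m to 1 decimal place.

Summing Sᵢαᵢ: 0.484 + 9.860 + 19.888 + 126.560 → A₁ = 156.792 sabins.
V = 741.321 m³. Target absorption A₂ = 0.161 × 741.321 / 0.47 = 253.942 sabins.
ΔA needed = 253.942 − 156.792 = 97.150 sabins.
Net gain per sq m: Δα = 0.81 − 0.05 = 0.76.
Panel area = 97.150 / 0.76 = 127.8 sq m.

127.8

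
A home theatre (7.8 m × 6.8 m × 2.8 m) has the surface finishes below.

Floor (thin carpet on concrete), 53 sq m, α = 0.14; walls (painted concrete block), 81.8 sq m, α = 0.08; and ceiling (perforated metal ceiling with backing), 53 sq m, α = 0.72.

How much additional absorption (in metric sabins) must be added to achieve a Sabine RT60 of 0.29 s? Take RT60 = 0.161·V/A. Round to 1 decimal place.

Equivalent absorption area: A₁ = 53×0.14 + 81.8×0.08 + 53×0.72 = 52.124 sq m.
For T = 0.29 s, need A₂ = 0.161·V/T = 0.161·148.512/0.29 = 82.450 sabins.
Shortfall: 82.450 − 52.124 = 30.3 sabins.

30.3 sabins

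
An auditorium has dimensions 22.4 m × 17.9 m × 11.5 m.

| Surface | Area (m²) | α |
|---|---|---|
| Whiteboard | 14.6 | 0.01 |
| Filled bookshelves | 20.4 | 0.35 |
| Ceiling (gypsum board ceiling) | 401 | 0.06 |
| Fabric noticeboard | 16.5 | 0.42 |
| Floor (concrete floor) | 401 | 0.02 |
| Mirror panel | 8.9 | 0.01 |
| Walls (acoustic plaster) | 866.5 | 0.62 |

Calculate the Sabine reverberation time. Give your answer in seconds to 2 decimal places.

1.27 seconds

Total absorption A = 14.6×0.01 + 20.4×0.35 + 401×0.06 + 16.5×0.42 + 401×0.02 + 8.9×0.01 + 866.5×0.62
  = 0.146 + 7.140 + 24.060 + 6.930 + 8.020 + 0.089 + 537.230 = 583.615 m² sabins.
V = 22.4·17.9·11.5 = 4611.04 m³.
T = 0.161 V/A = 0.161·4611.04/583.615 = 1.27 s.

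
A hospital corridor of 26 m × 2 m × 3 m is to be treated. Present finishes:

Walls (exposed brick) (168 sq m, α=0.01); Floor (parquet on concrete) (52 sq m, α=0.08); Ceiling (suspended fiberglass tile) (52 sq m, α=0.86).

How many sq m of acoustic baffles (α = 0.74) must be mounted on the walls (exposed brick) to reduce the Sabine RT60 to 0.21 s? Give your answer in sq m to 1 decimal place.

Equivalent absorption area: A₁ = 168*0.01 + 52*0.08 + 52*0.86 = 50.560 sq m.
Required A₂ = 0.161·156/0.21 = 119.600 sabins.
ΔA needed = 119.600 − 50.560 = 69.040 sabins.
Each sq m of panel replacing the walls (exposed brick) adds (0.74 − 0.01) = 0.73 sabins.
Area = ΔA/Δα = 69.040/0.73 = 94.6 sq m.

94.6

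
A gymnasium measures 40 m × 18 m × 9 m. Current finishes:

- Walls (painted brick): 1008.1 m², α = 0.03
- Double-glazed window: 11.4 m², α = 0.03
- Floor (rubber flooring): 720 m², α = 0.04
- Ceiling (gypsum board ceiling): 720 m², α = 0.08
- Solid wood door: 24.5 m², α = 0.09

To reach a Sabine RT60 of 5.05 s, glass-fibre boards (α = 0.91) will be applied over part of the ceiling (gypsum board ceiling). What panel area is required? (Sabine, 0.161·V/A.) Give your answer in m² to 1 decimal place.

A₁ = Σ Sᵢαᵢ = 1008.1×0.03 + 11.4×0.03 + 720×0.04 + 720×0.08 + 24.5×0.09 = 119.190 sabins.
Required A₂ = 0.161·6480/5.05 = 206.590 sabins.
ΔA needed = 206.590 − 119.190 = 87.400 sabins.
Each m² of panel replacing the ceiling (gypsum board ceiling) adds (0.91 − 0.08) = 0.83 sabins.
Panel area = 87.400 / 0.83 = 105.3 m².

105.3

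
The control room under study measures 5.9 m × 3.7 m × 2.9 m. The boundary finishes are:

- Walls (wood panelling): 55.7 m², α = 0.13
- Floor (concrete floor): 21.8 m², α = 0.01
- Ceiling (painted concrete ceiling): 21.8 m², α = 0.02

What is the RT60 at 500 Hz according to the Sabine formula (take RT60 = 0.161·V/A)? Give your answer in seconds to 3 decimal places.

1.291 s

Summing Sᵢαᵢ: 7.241 + 0.218 + 0.436 → A = 7.895 sabins.
Volume V = 5.9 × 3.7 × 2.9 = 63.307 m³.
T = 0.161 V/A = 0.161·63.307/7.895 = 1.291 s.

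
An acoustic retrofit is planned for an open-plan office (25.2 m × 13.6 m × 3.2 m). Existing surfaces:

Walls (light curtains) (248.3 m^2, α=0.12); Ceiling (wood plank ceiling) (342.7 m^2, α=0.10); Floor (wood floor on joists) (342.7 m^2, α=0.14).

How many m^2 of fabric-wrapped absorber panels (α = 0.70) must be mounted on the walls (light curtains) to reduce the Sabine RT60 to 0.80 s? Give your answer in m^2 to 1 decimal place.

A₁ = Σ Sᵢαᵢ = 248.3×0.12 + 342.7×0.10 + 342.7×0.14 = 112.044 sabins.
V = 1096.704 m³. Target absorption A₂ = 0.161 × 1096.704 / 0.80 = 220.712 sabins.
ΔA needed = 220.712 − 112.044 = 108.668 sabins.
Net gain per m^2: Δα = 0.70 − 0.12 = 0.58.
Area = ΔA/Δα = 108.668/0.58 = 187.4 m^2.

187.4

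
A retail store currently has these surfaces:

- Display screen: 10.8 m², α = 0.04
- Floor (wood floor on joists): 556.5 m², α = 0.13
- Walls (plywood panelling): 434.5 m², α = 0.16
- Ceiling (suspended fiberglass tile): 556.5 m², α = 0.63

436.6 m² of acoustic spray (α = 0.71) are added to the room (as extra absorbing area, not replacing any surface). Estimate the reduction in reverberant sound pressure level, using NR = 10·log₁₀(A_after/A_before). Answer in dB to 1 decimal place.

A_before = Σ Sᵢαᵢ = 10.8*0.04 + 556.5*0.13 + 434.5*0.16 + 556.5*0.63 = 492.892 sabins.
Added absorption = 436.6 × 0.71 = 309.986 sabins.
A_after = 492.892 + 309.986 = 802.878 sabins.
Reduction = 10 log₁₀(A_after/A_before) = 10 log₁₀(1.6289) = 2.1 dB.

2.1 dB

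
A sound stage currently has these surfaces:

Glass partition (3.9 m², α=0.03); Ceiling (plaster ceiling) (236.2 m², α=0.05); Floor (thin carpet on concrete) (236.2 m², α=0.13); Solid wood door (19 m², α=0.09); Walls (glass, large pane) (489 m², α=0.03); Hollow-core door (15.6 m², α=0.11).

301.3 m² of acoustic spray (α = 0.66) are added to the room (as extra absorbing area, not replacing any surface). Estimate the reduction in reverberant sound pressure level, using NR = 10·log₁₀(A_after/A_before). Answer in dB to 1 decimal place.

Total absorption A_before = 3.9*0.03 + 236.2*0.05 + 236.2*0.13 + 19*0.09 + 489*0.03 + 15.6*0.11
  = 0.117 + 11.810 + 30.706 + 1.710 + 14.670 + 1.716 = 60.729 m² sabins.
Treatment contributes 301.3·0.66 = 198.858 sabins.
New total A_after = 259.587 sabins.
NR = 10·log₁₀(259.587/60.729) = 6.3 dB.

6.3 dB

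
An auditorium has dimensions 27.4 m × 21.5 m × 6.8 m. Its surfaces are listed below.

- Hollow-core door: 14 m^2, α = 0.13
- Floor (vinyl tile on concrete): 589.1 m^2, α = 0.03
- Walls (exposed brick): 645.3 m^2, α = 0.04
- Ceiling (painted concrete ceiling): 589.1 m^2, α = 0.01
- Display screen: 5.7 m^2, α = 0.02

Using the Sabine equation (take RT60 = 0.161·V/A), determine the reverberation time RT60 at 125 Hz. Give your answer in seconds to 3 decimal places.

12.570 sec

Total absorption A = 14×0.13 + 589.1×0.03 + 645.3×0.04 + 589.1×0.01 + 5.7×0.02
  = 1.820 + 17.673 + 25.812 + 5.891 + 0.114 = 51.310 m^2 sabins.
V = 27.4·21.5·6.8 = 4005.88 m³.
T = 0.161 V/A = 0.161·4005.88/51.310 = 12.570 s.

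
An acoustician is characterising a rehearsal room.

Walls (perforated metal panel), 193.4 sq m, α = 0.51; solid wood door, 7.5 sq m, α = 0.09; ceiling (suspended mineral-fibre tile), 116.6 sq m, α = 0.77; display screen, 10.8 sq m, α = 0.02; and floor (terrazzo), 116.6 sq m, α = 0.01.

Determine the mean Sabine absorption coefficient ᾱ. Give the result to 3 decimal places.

S = Σ Sᵢ = 193.4 + 7.5 + 116.6 + 10.8 + 116.6 = 444.9 sq m.
Σ(Sᵢαᵢ) = 193.4*0.51 + 7.5*0.09 + 116.6*0.77 + 10.8*0.02 + 116.6*0.01 = 190.473.
ᾱ = A/S = 0.428.

0.428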